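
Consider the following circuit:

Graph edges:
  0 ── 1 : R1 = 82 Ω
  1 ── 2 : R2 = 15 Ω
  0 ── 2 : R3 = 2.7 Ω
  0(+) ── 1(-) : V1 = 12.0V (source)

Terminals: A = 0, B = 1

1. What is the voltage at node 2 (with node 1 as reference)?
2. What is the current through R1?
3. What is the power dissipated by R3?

Nodal analysis, taking node 1 as the 0 V reference.
Source V1 fixes V_0 = 12 V.
KCL at each unknown node (sum of currents leaving = 0; resistances in Ω):
  Node 2: (V_2 - 0)/15 + (V_2 - 12)/2.7 = 0
Collecting terms: 0.437 × V_2 = 4.444  =>  V_2 = 10.17 V
Part 1:
  Read off the nodal solution: V_2 = 10.17 V
Part 2:
  I_R1 = (V_0 - V_1)/R1 = (12 - 0)/82 = 0.1463 A
  Magnitude: I_R1 = 0.1463 A
Part 3:
  I_R3 = (V_0 - V_2)/R3 = (12 - 10.17)/2.7 = 0.678 A
  P_R3 = I_R3² × R3 = (0.678)² × 2.7 = 1.241 W

Final answers:
1. V_2 = 10.17 V
2. I_R1 = 0.1463 A
3. P_R3 = 1.241 W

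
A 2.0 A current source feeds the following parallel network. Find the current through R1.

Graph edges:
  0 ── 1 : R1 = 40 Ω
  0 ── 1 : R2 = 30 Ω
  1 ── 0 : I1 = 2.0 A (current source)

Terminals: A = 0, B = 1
All resistors sit directly between nodes 0 and 1, so they are in parallel and share one voltage V; the full source current 2 A splits among them.
1/R_par = 1/40 + 1/30 = 0.05833 S  =>  R_par = 17.14 Ω
V = I × R_par = 2 × 17.14 = 34.29 V
I_R1 = V/R1 = 34.29/40 = 0.8571 A

Final answer: 0.8571 A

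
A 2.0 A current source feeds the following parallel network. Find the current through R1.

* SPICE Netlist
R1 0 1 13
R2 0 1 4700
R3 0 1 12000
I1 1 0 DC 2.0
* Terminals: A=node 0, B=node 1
All resistors sit directly between nodes 0 and 1, so they are in parallel and share one voltage V; the full source current 2 A splits among them.
1/R_par = 1/13 + 1/4700 + 1/12000 = 0.07722 S  =>  R_par = 12.95 Ω
V = I × R_par = 2 × 12.95 = 25.9 V
I_R1 = V/R1 = 25.9/13 = 1.992 A

Final answer: 1.992 A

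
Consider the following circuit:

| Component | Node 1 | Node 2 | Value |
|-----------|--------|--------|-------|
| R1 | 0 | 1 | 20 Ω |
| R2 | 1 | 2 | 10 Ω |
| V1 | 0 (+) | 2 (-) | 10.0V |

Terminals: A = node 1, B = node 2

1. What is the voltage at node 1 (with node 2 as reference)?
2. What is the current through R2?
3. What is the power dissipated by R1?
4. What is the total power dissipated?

Nodal analysis, taking node 2 as the 0 V reference.
Source V1 fixes V_0 = 10 V.
KCL at each unknown node (sum of currents leaving = 0; resistances in Ω):
  Node 1: (V_1 - 10)/20 + (V_1 - 0)/10 = 0
Collecting terms: 0.15 × V_1 = 0.5  =>  V_1 = 3.333 V
Part 1:
  Read off the nodal solution: V_1 = 3.333 V
Part 2:
  I_R2 = (V_1 - V_2)/R2 = (3.333 - 0)/10 = 0.3333 A
  Magnitude: I_R2 = 0.3333 A
Part 3:
  I_R1 = (V_0 - V_1)/R1 = (10 - 3.333)/20 = 0.3333 A
  P_R1 = I_R1² × R1 = (0.3333)² × 20 = 2.222 W
Part 4:
  Power in each resistor, P = (ΔV)²/R:
    P_R1 = (10 - 3.333)²/20 = 2.222 W
    P_R2 = (3.333 - 0)²/10 = 1.111 W
  P_total = P_R1 + P_R2 = 3.333 W

Final answers:
1. V_1 = 3.333 V
2. I_R2 = 0.3333 A
3. P_R1 = 2.222 W
4. P_total = 3.333 W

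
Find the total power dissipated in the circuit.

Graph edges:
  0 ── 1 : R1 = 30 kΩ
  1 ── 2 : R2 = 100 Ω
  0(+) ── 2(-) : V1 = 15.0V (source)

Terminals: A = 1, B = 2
Nodal analysis, taking node 2 as the 0 V reference.
Source V1 fixes V_0 = 15 V.
KCL at each unknown node (sum of currents leaving = 0; resistances in Ω):
  Node 1: (V_1 - 15)/30000 + (V_1 - 0)/100 = 0
Collecting terms: 0.01003 × V_1 = 0.0005  =>  V_1 = 0.04983 V
Power in each resistor, P = (ΔV)²/R:
  P_R1 = (15 - 0.04983)²/30000 = 0.00745 W
  P_R2 = (0.04983 - 0)²/100 = 0.00002483 W
P_total = P_R1 + P_R2 = 0.007475 W

Final answer: 0.007475 W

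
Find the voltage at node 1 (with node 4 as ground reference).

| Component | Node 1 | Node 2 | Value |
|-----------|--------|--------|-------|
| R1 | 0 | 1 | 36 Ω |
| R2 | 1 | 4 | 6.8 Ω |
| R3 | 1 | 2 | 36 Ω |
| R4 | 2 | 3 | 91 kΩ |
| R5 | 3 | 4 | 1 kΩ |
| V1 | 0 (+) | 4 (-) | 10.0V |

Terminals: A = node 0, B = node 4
Nodal analysis, taking node 4 as the 0 V reference.
Source V1 fixes V_0 = 10 V.
KCL at each unknown node (sum of currents leaving = 0; resistances in Ω):
  Node 1: (V_1 - 10)/36 + (V_1 - 0)/6.8 + (V_1 - V_2)/36 = 0
  Node 2: (V_2 - V_1)/36 + (V_2 - V_3)/91000 = 0
  Node 3: (V_3 - V_2)/91000 + (V_3 - 0)/1000 = 0
Collecting terms (coefficients in siemens):
  0.2026·V_1 - 0.02778·V_2 = 0.2778
  0.02779·V_2 - 0.02778·V_1 - 0.00001099·V_3 = 0
  0.001011·V_3 - 0.00001099·V_2 = 0
Solving these 3 simultaneous equations (Gaussian elimination) gives:
  V_1 = 1.589 V, V_2 = 1.588 V, V_3 = 0.01726 V
The requested potential is V_1 = 1.589 V.

Final answer: V_1 = 1.589 V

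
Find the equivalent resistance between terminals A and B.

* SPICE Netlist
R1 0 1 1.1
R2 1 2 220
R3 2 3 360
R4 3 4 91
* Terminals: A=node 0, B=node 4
Reduce the network between node 0 (A) and node 4 (B) by series/parallel combination:
  Rs1 = R1 + R2 (series, joined only at node 1) = 1.1 + 220 = 221.1 Ω
  Rs2 = R3 + Rs1 (series, joined only at node 2) = 360 + 221.1 = 581.1 Ω
  Rs3 = R4 + Rs2 (series, joined only at node 3) = 91 + 581.1 = 672.1 Ω
R_eq = 672.1 Ω

Final answer: 672.1 Ω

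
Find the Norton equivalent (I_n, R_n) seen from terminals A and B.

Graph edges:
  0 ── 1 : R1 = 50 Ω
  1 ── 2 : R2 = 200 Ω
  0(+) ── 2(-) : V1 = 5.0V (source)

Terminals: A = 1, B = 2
Find the Thévenin equivalent first; then I_n = V_th/R_th and R_n = R_th.
Step 1 — V_th is the open-circuit voltage V_A - V_B (nothing connected across the terminals).
Nodal analysis, taking node 2 as the 0 V reference.
Source V1 fixes V_0 = 5 V.
KCL at each unknown node (sum of currents leaving = 0; resistances in Ω):
  Node 1: (V_1 - 5)/50 + (V_1 - 0)/200 = 0
Collecting terms: 0.025 × V_1 = 0.1  =>  V_1 = 4 V
V_th = V_1 - V_2 = 4 - 0 = 4 V
Step 2 — R_th: zero the source — replace V1 by a short circuit (node 2 merges into node 0) — and find the resistance seen between A (node 1) and B (node 0).
Reduce the network between node 1 (A) and node 0 (B) by series/parallel combination:
  Rp1 = R1 ‖ R2 (parallel, both between nodes 0 and 1) = 1/(1/50 + 1/200) = 40 Ω
R_th = 40 Ω
I_n = V_th/R_th = 4/40 = 0.1 A, and R_n = R_th = 40 Ω

Final answer: I_n = 0.1 A, R_n = 40 Ω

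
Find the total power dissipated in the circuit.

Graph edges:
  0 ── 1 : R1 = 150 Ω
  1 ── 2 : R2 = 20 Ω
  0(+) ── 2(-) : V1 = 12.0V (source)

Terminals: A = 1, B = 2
Nodal analysis, taking node 2 as the 0 V reference.
Source V1 fixes V_0 = 12 V.
KCL at each unknown node (sum of currents leaving = 0; resistances in Ω):
  Node 1: (V_1 - 12)/150 + (V_1 - 0)/20 = 0
Collecting terms: 0.05667 × V_1 = 0.08  =>  V_1 = 1.412 V
Power in each resistor, P = (ΔV)²/R:
  P_R1 = (12 - 1.412)²/150 = 0.7474 W
  P_R2 = (1.412 - 0)²/20 = 0.09965 W
P_total = P_R1 + P_R2 = 0.8471 W

Final answer: 0.8471 W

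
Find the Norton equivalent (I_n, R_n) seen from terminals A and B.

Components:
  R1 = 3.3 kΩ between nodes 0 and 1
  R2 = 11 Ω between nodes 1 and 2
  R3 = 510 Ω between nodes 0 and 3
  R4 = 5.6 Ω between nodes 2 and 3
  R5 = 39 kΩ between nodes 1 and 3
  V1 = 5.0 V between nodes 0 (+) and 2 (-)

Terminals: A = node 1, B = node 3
Find the Thévenin equivalent first; then I_n = V_th/R_th and R_n = R_th.
Step 1 — V_th is the open-circuit voltage V_A - V_B (nothing connected across the terminals).
Nodal analysis, taking node 2 as the 0 V reference.
Source V1 fixes V_0 = 5 V.
KCL at each unknown node (sum of currents leaving = 0; resistances in Ω):
  Node 1: (V_1 - 5)/3300 + (V_1 - 0)/11 + (V_1 - V_3)/39000 = 0
  Node 3: (V_3 - 5)/510 + (V_3 - 0)/5.6 + (V_3 - V_1)/39000 = 0
Collecting terms (coefficients in siemens):
  0.09124·V_1 - 0.00002564·V_3 = 0.001515
  0.1806·V_3 - 0.00002564·V_1 = 0.009804
Determinant D = (0.09124)(0.1806) - (-0.00002564)(-0.00002564) = 0.01647
V_1 = [(0.001515)(0.1806) - (-0.00002564)(0.009804)]/D = 0.01662 V
V_3 = [(0.09124)(0.009804) - (0.001515)(-0.00002564)]/D = 0.0543 V
V_th = V_1 - V_3 = 0.01662 - 0.0543 = -0.03768 V
Step 2 — R_th: zero the source — replace V1 by a short circuit (node 2 merges into node 0) — and find the resistance seen between A (node 1) and B (node 3).
Reduce the network between node 1 (A) and node 3 (B) by series/parallel combination:
  Rp1 = R1 ‖ R2 (parallel, both between nodes 0 and 1) = 1/(1/3300 + 1/11) = 10.96 Ω
  Rp2 = R3 ‖ R4 (parallel, both between nodes 0 and 3) = 1/(1/510 + 1/5.6) = 5.539 Ω
  Rs1 = Rp1 + Rp2 (series, joined only at node 0) = 10.96 + 5.539 = 16.5 Ω
  Rp3 = R5 ‖ Rs1 (parallel, both between nodes 1 and 3) = 1/(1/39000 + 1/16.5) = 16.5 Ω
R_th = 16.5 Ω
I_n = V_th/R_th = -0.03768/16.5 = -0.002284 A, and R_n = R_th = 16.5 Ω

Final answer: I_n = -0.002284 A, R_n = 16.5 Ω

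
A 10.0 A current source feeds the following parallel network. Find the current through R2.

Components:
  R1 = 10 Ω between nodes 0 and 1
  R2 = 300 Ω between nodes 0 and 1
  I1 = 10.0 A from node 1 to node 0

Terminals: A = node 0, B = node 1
All resistors sit directly between nodes 0 and 1, so they are in parallel and share one voltage V; the full source current 10 A splits among them.
1/R_par = 1/10 + 1/300 = 0.1033 S  =>  R_par = 9.677 Ω
V = I × R_par = 10 × 9.677 = 96.77 V
I_R2 = V/R2 = 96.77/300 = 0.3226 A

Final answer: 0.3226 A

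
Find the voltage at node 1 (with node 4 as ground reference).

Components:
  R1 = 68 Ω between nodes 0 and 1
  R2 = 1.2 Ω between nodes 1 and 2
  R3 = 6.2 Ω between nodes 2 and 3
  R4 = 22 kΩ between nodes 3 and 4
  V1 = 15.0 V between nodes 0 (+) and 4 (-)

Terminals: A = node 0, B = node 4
Nodal analysis, taking node 4 as the 0 V reference.
Source V1 fixes V_0 = 15 V.
KCL at each unknown node (sum of currents leaving = 0; resistances in Ω):
  Node 1: (V_1 - 15)/68 + (V_1 - V_2)/1.2 = 0
  Node 2: (V_2 - V_1)/1.2 + (V_2 - V_3)/6.2 = 0
  Node 3: (V_3 - V_2)/6.2 + (V_3 - 0)/22000 = 0
Collecting terms (coefficients in siemens):
  0.848·V_1 - 0.8333·V_2 = 0.2206
  0.9946·V_2 - 0.8333·V_1 - 0.1613·V_3 = 0
  0.1613·V_3 - 0.1613·V_2 = 0
Solving these 3 simultaneous equations (Gaussian elimination) gives:
  V_1 = 14.95 V, V_2 = 14.95 V, V_3 = 14.95 V
The requested potential is V_1 = 14.95 V.

Final answer: V_1 = 14.95 V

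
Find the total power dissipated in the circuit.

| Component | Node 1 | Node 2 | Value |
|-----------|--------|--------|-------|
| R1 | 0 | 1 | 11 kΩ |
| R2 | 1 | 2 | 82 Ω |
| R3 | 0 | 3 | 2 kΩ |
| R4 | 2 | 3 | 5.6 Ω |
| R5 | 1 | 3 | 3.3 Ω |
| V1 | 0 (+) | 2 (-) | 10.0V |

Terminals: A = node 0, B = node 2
Nodal analysis, taking node 2 as the 0 V reference.
Source V1 fixes V_0 = 10 V.
KCL at each unknown node (sum of currents leaving = 0; resistances in Ω):
  Node 1: (V_1 - 10)/11000 + (V_1 - 0)/82 + (V_1 - V_3)/3.3 = 0
  Node 3: (V_3 - 10)/2000 + (V_3 - 0)/5.6 + (V_3 - V_1)/3.3 = 0
Collecting terms (coefficients in siemens):
  0.3153·V_1 - 0.303·V_3 = 0.0009091
  0.4821·V_3 - 0.303·V_1 = 0.005
Determinant D = (0.3153)(0.4821) - (-0.303)(-0.303) = 0.06019
V_1 = [(0.0009091)(0.4821) - (-0.303)(0.005)]/D = 0.03246 V
V_3 = [(0.3153)(0.005) - (0.0009091)(-0.303)]/D = 0.03077 V
Power in each resistor, P = (ΔV)²/R:
  P_R1 = (10 - 0.03246)²/11000 = 0.009032 W
  P_R2 = (0.03246 - 0)²/82 = 0.00001285 W
  P_R3 = (10 - 0.03077)²/2000 = 0.04969 W
  P_R4 = (0 - 0.03077)²/5.6 = 0.0001691 W
  P_R5 = (0.03246 - 0.03077)²/3.3 = 0.0000008595 W
P_total = P_R1 + P_R2 + P_R3 + P_R4 + P_R5 = 0.05891 W

Final answer: 0.05891 W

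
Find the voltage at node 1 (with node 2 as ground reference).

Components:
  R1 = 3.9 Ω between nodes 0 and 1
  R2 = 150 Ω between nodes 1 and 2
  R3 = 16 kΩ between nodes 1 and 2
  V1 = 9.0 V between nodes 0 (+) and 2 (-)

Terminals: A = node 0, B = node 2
Nodal analysis, taking node 2 as the 0 V reference.
Source V1 fixes V_0 = 9 V.
KCL at each unknown node (sum of currents leaving = 0; resistances in Ω):
  Node 1: (V_1 - 9)/3.9 + (V_1 - 0)/150 + (V_1 - 0)/16000 = 0
Collecting terms: 0.2631 × V_1 = 2.308  =>  V_1 = 8.77 V
The requested potential is V_1 = 8.77 V.

Final answer: V_1 = 8.77 V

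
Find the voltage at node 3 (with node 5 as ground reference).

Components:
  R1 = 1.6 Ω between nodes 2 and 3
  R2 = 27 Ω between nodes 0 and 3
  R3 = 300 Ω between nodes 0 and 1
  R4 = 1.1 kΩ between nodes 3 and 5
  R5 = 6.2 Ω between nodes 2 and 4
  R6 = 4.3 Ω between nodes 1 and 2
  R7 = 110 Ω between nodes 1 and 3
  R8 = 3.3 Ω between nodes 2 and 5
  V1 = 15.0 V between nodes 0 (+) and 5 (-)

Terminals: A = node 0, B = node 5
Nodal analysis, taking node 5 as the 0 V reference.
Source V1 fixes V_0 = 15 V.
KCL at each unknown node (sum of currents leaving = 0; resistances in Ω):
  Node 1: (V_1 - 15)/300 + (V_1 - V_2)/4.3 + (V_1 - V_3)/110 = 0
  Node 2: (V_2 - V_3)/1.6 + (V_2 - V_4)/6.2 + (V_2 - V_1)/4.3 + (V_2 - 0)/3.3 = 0
  Node 3: (V_3 - V_2)/1.6 + (V_3 - 15)/27 + (V_3 - 0)/1100 + (V_3 - V_1)/110 = 0
  Node 4: (V_4 - V_2)/6.2 = 0
Collecting terms (coefficients in siemens):
  0.245·V_1 - 0.2326·V_2 - 0.009091·V_3 = 0.05
  1.322·V_2 - 0.2326·V_1 - 0.625·V_3 - 0.1613·V_4 = 0
  0.672·V_3 - 0.009091·V_1 - 0.625·V_2 = 0.5556
  0.1613·V_4 - 0.1613·V_2 = 0
Solving these 4 simultaneous equations (Gaussian elimination) gives:
  V_1 = 1.884 V, V_2 = 1.676 V, V_3 = 2.411 V, V_4 = 1.676 V
The requested potential is V_3 = 2.411 V.

Final answer: V_3 = 2.411 V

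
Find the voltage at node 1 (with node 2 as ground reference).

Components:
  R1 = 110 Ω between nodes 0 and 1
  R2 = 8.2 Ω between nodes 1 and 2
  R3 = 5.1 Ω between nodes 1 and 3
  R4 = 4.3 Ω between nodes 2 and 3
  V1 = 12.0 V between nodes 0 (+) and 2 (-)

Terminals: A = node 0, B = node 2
Nodal analysis, taking node 2 as the 0 V reference.
Source V1 fixes V_0 = 12 V.
KCL at each unknown node (sum of currents leaving = 0; resistances in Ω):
  Node 1: (V_1 - 12)/110 + (V_1 - 0)/8.2 + (V_1 - V_3)/5.1 = 0
  Node 3: (V_3 - V_1)/5.1 + (V_3 - 0)/4.3 = 0
Collecting terms (coefficients in siemens):
  0.3271·V_1 - 0.1961·V_3 = 0.1091
  0.4286·V_3 - 0.1961·V_1 = 0
Determinant D = (0.3271)(0.4286) - (-0.1961)(-0.1961) = 0.1018
V_1 = [(0.1091)(0.4286) - (-0.1961)(0)]/D = 0.4595 V
V_3 = [(0.3271)(0) - (0.1091)(-0.1961)]/D = 0.2102 V
The requested potential is V_1 = 0.4595 V.

Final answer: V_1 = 0.4595 V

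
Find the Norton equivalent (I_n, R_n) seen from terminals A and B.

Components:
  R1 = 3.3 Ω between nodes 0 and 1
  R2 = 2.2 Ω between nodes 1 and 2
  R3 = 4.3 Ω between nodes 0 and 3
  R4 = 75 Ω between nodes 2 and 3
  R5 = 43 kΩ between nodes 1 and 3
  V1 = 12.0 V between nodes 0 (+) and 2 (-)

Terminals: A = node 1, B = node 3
Find the Thévenin equivalent first; then I_n = V_th/R_th and R_n = R_th.
Step 1 — V_th is the open-circuit voltage V_A - V_B (nothing connected across the terminals).
Nodal analysis, taking node 2 as the 0 V reference.
Source V1 fixes V_0 = 12 V.
KCL at each unknown node (sum of currents leaving = 0; resistances in Ω):
  Node 1: (V_1 - 12)/3.3 + (V_1 - 0)/2.2 + (V_1 - V_3)/43000 = 0
  Node 3: (V_3 - 12)/4.3 + (V_3 - 0)/75 + (V_3 - V_1)/43000 = 0
Collecting terms (coefficients in siemens):
  0.7576·V_1 - 0.00002326·V_3 = 3.636
  0.2459·V_3 - 0.00002326·V_1 = 2.791
Determinant D = (0.7576)(0.2459) - (-0.00002326)(-0.00002326) = 0.1863
V_1 = [(3.636)(0.2459) - (-0.00002326)(2.791)]/D = 4.8 V
V_3 = [(0.7576)(2.791) - (3.636)(-0.00002326)]/D = 11.35 V
V_th = V_1 - V_3 = 4.8 - 11.35 = -6.548 V
Step 2 — R_th: zero the source — replace V1 by a short circuit (node 2 merges into node 0) — and find the resistance seen between A (node 1) and B (node 3).
Reduce the network between node 1 (A) and node 3 (B) by series/parallel combination:
  Rp1 = R1 ‖ R2 (parallel, both between nodes 0 and 1) = 1/(1/3.3 + 1/2.2) = 1.32 Ω
  Rp2 = R3 ‖ R4 (parallel, both between nodes 0 and 3) = 1/(1/4.3 + 1/75) = 4.067 Ω
  Rs1 = Rp1 + Rp2 (series, joined only at node 0) = 1.32 + 4.067 = 5.387 Ω
  Rp3 = R5 ‖ Rs1 (parallel, both between nodes 1 and 3) = 1/(1/43000 + 1/5.387) = 5.386 Ω
R_th = 5.386 Ω
I_n = V_th/R_th = -6.548/5.386 = -1.216 A, and R_n = R_th = 5.386 Ω

Final answer: I_n = -1.216 A, R_n = 5.386 Ω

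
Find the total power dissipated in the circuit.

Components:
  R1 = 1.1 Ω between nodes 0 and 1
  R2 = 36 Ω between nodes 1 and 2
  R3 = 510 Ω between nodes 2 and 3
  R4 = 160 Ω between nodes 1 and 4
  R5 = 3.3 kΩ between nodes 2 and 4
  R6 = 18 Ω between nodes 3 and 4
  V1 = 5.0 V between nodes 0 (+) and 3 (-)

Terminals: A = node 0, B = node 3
Nodal analysis, taking node 3 as the 0 V reference.
Source V1 fixes V_0 = 5 V.
KCL at each unknown node (sum of currents leaving = 0; resistances in Ω):
  Node 1: (V_1 - 5)/1.1 + (V_1 - V_2)/36 + (V_1 - V_4)/160 = 0
  Node 2: (V_2 - V_1)/36 + (V_2 - 0)/510 + (V_2 - V_4)/3300 = 0
  Node 4: (V_4 - V_1)/160 + (V_4 - V_2)/3300 + (V_4 - 0)/18 = 0
Collecting terms (coefficients in siemens):
  0.9431·V_1 - 0.02778·V_2 - 0.00625·V_4 = 4.545
  0.03004·V_2 - 0.02778·V_1 - 0.000303·V_4 = 0
  0.06211·V_4 - 0.00625·V_1 - 0.000303·V_2 = 0
Solving these 3 simultaneous equations (Gaussian elimination) gives:
  V_1 = 4.958 V, V_2 = 4.59 V, V_4 = 0.5213 V
Power in each resistor, P = (ΔV)²/R:
  P_R1 = (5 - 4.958)²/1.1 = 0.001585 W
  P_R2 = (4.958 - 4.59)²/36 = 0.003769 W
  P_R3 = (4.59 - 0)²/510 = 0.04131 W
  P_R4 = (4.958 - 0.5213)²/160 = 0.123 W
  P_R5 = (4.59 - 0.5213)²/3300 = 0.005016 W
  P_R6 = (0 - 0.5213)²/18 = 0.0151 W
P_total = P_R1 + P_R2 + P_R3 + P_R4 + P_R5 + P_R6 = 0.1898 W

Final answer: 0.1898 W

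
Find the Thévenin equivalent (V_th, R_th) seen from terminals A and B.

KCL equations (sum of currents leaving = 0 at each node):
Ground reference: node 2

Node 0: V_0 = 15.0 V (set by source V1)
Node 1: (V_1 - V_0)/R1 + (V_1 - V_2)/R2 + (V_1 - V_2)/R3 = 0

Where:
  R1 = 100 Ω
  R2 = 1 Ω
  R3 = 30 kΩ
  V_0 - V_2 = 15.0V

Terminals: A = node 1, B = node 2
Step 1 — V_th is the open-circuit voltage V_A - V_B (nothing connected across the terminals).
Nodal analysis, taking node 2 as the 0 V reference.
Source V1 fixes V_0 = 15 V.
KCL at each unknown node (sum of currents leaving = 0; resistances in Ω):
  Node 1: (V_1 - 15)/100 + (V_1 - 0)/1 + (V_1 - 0)/30000 = 0
Collecting terms: 1.01 × V_1 = 0.15  =>  V_1 = 0.1485 V
V_th = V_1 - V_2 = 0.1485 - 0 = 0.1485 V
Step 2 — R_th: zero the source — replace V1 by a short circuit (node 2 merges into node 0) — and find the resistance seen between A (node 1) and B (node 0).
Reduce the network between node 1 (A) and node 0 (B) by series/parallel combination:
  Rp1 = R1 ‖ R2 ‖ R3 (parallel, all between nodes 0 and 1) = 1/(1/100 + 1/1 + 1/30000) = 0.9901 Ω
R_th = 0.9901 Ω

Final answer: V_th = 0.1485 V, R_th = 0.9901 Ω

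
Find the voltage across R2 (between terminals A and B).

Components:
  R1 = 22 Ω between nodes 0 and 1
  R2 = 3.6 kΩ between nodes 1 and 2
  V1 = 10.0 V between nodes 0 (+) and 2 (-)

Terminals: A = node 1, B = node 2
R1 and R2 are in series across V1 (node 0 → node 1 → node 2), and the output A–B is taken across R2, so this is a voltage divider.
Series current: I = V1/(R1 + R2) = 10/(22 + 3600) = 10/3622 = 0.002761 A
V_R2 = I × R2 = V1 × R2/(R1 + R2) = 10 × 3600/3622 = 9.939 V

Final answer: 9.939 V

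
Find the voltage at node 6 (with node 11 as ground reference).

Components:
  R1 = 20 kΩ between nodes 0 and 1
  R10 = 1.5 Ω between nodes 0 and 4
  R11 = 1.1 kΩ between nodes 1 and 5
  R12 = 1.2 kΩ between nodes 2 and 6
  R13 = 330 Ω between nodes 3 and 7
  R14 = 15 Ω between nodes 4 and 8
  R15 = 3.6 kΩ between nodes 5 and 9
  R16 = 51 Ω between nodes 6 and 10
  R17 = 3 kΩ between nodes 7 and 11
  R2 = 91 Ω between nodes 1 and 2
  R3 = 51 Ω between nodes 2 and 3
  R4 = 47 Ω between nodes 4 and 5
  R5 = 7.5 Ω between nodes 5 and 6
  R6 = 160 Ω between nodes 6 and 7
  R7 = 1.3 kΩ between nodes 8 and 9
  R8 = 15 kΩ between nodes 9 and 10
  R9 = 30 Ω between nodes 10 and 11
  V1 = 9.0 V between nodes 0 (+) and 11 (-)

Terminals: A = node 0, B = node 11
Nodal analysis, taking node 11 as the 0 V reference.
Source V1 fixes V_0 = 9 V.
KCL at each unknown node (sum of currents leaving = 0; resistances in Ω):
  Node 1: (V_1 - 9)/20000 + (V_1 - V_2)/91 + (V_1 - V_5)/1100 = 0
  Node 2: (V_2 - V_1)/91 + (V_2 - V_3)/51 + (V_2 - V_6)/1200 = 0
  Node 3: (V_3 - V_2)/51 + (V_3 - V_7)/330 = 0
  Node 4: (V_4 - V_5)/47 + (V_4 - 9)/1.5 + (V_4 - V_8)/15 = 0
  Node 5: (V_5 - V_4)/47 + (V_5 - V_6)/7.5 + (V_5 - V_1)/1100 + (V_5 - V_9)/3600 = 0
  Node 6: (V_6 - V_5)/7.5 + (V_6 - V_7)/160 + (V_6 - V_2)/1200 + (V_6 - V_10)/51 = 0
  Node 7: (V_7 - V_6)/160 + (V_7 - V_3)/330 + (V_7 - 0)/3000 = 0
  Node 8: (V_8 - V_9)/1300 + (V_8 - V_4)/15 = 0
  Node 9: (V_9 - V_8)/1300 + (V_9 - V_10)/15000 + (V_9 - V_5)/3600 = 0
  Node 10: (V_10 - V_9)/15000 + (V_10 - 0)/30 + (V_10 - V_6)/51 = 0
Collecting terms (coefficients in siemens):
  0.01195·V_1 - 0.01099·V_2 - 0.0009091·V_5 = 0.00045
  0.03143·V_2 - 0.01099·V_1 - 0.01961·V_3 - 0.0008333·V_6 = 0
  0.02264·V_3 - 0.01961·V_2 - 0.00303·V_7 = 0
  0.7546·V_4 - 0.02128·V_5 - 0.06667·V_8 = 6
  0.1558·V_5 - 0.0009091·V_1 - 0.02128·V_4 - 0.1333·V_6 - 0.0002778·V_9 = 0
  0.16·V_6 - 0.0008333·V_2 - 0.1333·V_5 - 0.00625·V_7 - 0.01961·V_10 = 0
  0.009614·V_7 - 0.00303·V_3 - 0.00625·V_6 = 0
  0.06744·V_8 - 0.06667·V_4 - 0.0007692·V_9 = 0
  0.001114·V_9 - 0.0002778·V_5 - 0.0007692·V_8 - 0.00006667·V_10 = 0
  0.05301·V_10 - 0.01961·V_6 - 0.00006667·V_9 = 0
Solving these 10 simultaneous equations (Gaussian elimination) gives:
  V_1 = 5.366 V, V_2 = 5.315 V, V_3 = 5.287 V, V_4 = 8.899 V
  V_5 = 5.789 V, V_6 = 5.292 V, V_7 = 5.107 V, V_8 = 8.886 V
  V_9 = 7.699 V, V_10 = 1.967 V
The requested potential is V_6 = 5.292 V.

Final answer: V_6 = 5.292 V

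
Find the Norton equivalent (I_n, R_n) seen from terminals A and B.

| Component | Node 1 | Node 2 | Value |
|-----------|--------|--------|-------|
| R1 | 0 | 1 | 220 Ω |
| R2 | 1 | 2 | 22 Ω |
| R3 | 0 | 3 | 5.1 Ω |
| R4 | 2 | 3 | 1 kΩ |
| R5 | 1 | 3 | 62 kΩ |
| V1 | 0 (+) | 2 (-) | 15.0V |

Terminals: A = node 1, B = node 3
Find the Thévenin equivalent first; then I_n = V_th/R_th and R_n = R_th.
Step 1 — V_th is the open-circuit voltage V_A - V_B (nothing connected across the terminals).
Nodal analysis, taking node 2 as the 0 V reference.
Source V1 fixes V_0 = 15 V.
KCL at each unknown node (sum of currents leaving = 0; resistances in Ω):
  Node 1: (V_1 - 15)/220 + (V_1 - 0)/22 + (V_1 - V_3)/62000 = 0
  Node 3: (V_3 - 15)/5.1 + (V_3 - 0)/1000 + (V_3 - V_1)/62000 = 0
Collecting terms (coefficients in siemens):
  0.05002·V_1 - 0.00001613·V_3 = 0.06818
  0.1971·V_3 - 0.00001613·V_1 = 2.941
Determinant D = (0.05002)(0.1971) - (-0.00001613)(-0.00001613) = 0.009858
V_1 = [(0.06818)(0.1971) - (-0.00001613)(2.941)]/D = 1.368 V
V_3 = [(0.05002)(2.941) - (0.06818)(-0.00001613)]/D = 14.92 V
V_th = V_1 - V_3 = 1.368 - 14.92 = -13.55 V
Step 2 — R_th: zero the source — replace V1 by a short circuit (node 2 merges into node 0) — and find the resistance seen between A (node 1) and B (node 3).
Reduce the network between node 1 (A) and node 3 (B) by series/parallel combination:
  Rp1 = R1 ‖ R2 (parallel, both between nodes 0 and 1) = 1/(1/220 + 1/22) = 20 Ω
  Rp2 = R3 ‖ R4 (parallel, both between nodes 0 and 3) = 1/(1/5.1 + 1/1000) = 5.074 Ω
  Rs1 = Rp1 + Rp2 (series, joined only at node 0) = 20 + 5.074 = 25.07 Ω
  Rp3 = R5 ‖ Rs1 (parallel, both between nodes 1 and 3) = 1/(1/62000 + 1/25.07) = 25.06 Ω
R_th = 25.06 Ω
I_n = V_th/R_th = -13.55/25.06 = -0.5408 A, and R_n = R_th = 25.06 Ω

Final answer: I_n = -0.5408 A, R_n = 25.06 Ω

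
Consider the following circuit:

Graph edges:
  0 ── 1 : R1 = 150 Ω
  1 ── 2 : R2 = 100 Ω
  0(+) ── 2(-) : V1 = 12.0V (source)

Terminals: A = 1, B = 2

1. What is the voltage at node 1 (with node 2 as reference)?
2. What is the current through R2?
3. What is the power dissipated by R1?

Nodal analysis, taking node 2 as the 0 V reference.
Source V1 fixes V_0 = 12 V.
KCL at each unknown node (sum of currents leaving = 0; resistances in Ω):
  Node 1: (V_1 - 12)/150 + (V_1 - 0)/100 = 0
Collecting terms: 0.01667 × V_1 = 0.08  =>  V_1 = 4.8 V
Part 1:
  Read off the nodal solution: V_1 = 4.8 V
Part 2:
  I_R2 = (V_1 - V_2)/R2 = (4.8 - 0)/100 = 0.048 A
  Magnitude: I_R2 = 0.048 A
Part 3:
  I_R1 = (V_0 - V_1)/R1 = (12 - 4.8)/150 = 0.048 A
  P_R1 = I_R1² × R1 = (0.048)² × 150 = 0.3456 W

Final answers:
1. V_1 = 4.8 V
2. I_R2 = 0.048 A
3. P_R1 = 0.3456 W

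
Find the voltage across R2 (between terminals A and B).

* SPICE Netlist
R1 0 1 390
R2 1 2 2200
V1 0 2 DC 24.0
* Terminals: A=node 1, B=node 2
R1 and R2 are in series across V1 (node 0 → node 1 → node 2), and the output A–B is taken across R2, so this is a voltage divider.
Series current: I = V1/(R1 + R2) = 24/(390 + 2200) = 24/2590 = 0.009266 A
V_R2 = I × R2 = V1 × R2/(R1 + R2) = 24 × 2200/2590 = 20.39 V

Final answer: 20.39 V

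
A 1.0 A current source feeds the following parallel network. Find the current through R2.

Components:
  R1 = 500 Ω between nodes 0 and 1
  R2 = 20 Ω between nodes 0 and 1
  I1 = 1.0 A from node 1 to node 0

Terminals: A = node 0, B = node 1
All resistors sit directly between nodes 0 and 1, so they are in parallel and share one voltage V; the full source current 1 A splits among them.
1/R_par = 1/500 + 1/20 = 0.052 S  =>  R_par = 19.23 Ω
V = I × R_par = 1 × 19.23 = 19.23 V
I_R2 = V/R2 = 19.23/20 = 0.9615 A

Final answer: 0.9615 A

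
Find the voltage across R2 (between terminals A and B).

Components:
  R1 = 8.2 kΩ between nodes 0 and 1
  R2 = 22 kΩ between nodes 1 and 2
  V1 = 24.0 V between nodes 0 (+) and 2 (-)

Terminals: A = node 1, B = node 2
R1 and R2 are in series across V1 (node 0 → node 1 → node 2), and the output A–B is taken across R2, so this is a voltage divider.
Series current: I = V1/(R1 + R2) = 24/(8200 + 22000) = 24/30200 = 0.0007947 A
V_R2 = I × R2 = V1 × R2/(R1 + R2) = 24 × 22000/30200 = 17.48 V

Final answer: 17.48 V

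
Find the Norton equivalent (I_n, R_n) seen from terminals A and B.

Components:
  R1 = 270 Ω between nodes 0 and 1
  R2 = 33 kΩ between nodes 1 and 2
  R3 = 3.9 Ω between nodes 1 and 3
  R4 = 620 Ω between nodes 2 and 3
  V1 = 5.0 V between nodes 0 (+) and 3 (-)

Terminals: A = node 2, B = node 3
Find the Thévenin equivalent first; then I_n = V_th/R_th and R_n = R_th.
Step 1 — V_th is the open-circuit voltage V_A - V_B (nothing connected across the terminals).
Nodal analysis, taking node 3 as the 0 V reference.
Source V1 fixes V_0 = 5 V.
KCL at each unknown node (sum of currents leaving = 0; resistances in Ω):
  Node 1: (V_1 - 5)/270 + (V_1 - V_2)/33000 + (V_1 - 0)/3.9 = 0
  Node 2: (V_2 - V_1)/33000 + (V_2 - 0)/620 = 0
Collecting terms (coefficients in siemens):
  0.2601·V_1 - 0.0000303·V_2 = 0.01852
  0.001643·V_2 - 0.0000303·V_1 = 0
Determinant D = (0.2601)(0.001643) - (-0.0000303)(-0.0000303) = 0.0004275
V_1 = [(0.01852)(0.001643) - (-0.0000303)(0)]/D = 0.07119 V
V_2 = [(0.2601)(0) - (0.01852)(-0.0000303)]/D = 0.001313 V
V_th = V_2 - V_3 = 0.001313 - 0 = 0.001313 V
Step 2 — R_th: zero the source — replace V1 by a short circuit (node 3 merges into node 0) — and find the resistance seen between A (node 2) and B (node 0).
Reduce the network between node 2 (A) and node 0 (B) by series/parallel combination:
  Rp1 = R1 ‖ R3 (parallel, both between nodes 0 and 1) = 1/(1/270 + 1/3.9) = 3.844 Ω
  Rs1 = R2 + Rp1 (series, joined only at node 1) = 33000 + 3.844 = 33000 Ω
  Rp2 = R4 ‖ Rs1 (parallel, both between nodes 0 and 2) = 1/(1/620 + 1/33000) = 608.6 Ω
R_th = 608.6 Ω
I_n = V_th/R_th = 0.001313/608.6 = 0.000002157 A, and R_n = R_th = 608.6 Ω

Final answer: I_n = 2.157e-06 A, R_n = 608.6 Ω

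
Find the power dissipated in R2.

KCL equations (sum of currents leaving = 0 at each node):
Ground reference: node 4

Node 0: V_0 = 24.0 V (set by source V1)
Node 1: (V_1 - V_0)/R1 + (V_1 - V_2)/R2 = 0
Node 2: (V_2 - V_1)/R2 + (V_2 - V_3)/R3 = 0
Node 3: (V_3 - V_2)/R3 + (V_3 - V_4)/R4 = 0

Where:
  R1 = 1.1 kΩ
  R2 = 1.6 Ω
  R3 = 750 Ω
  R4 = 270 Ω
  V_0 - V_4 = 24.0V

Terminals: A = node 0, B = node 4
Nodal analysis, taking node 4 as the 0 V reference.
Source V1 fixes V_0 = 24 V.
KCL at each unknown node (sum of currents leaving = 0; resistances in Ω):
  Node 1: (V_1 - 24)/1100 + (V_1 - V_2)/1.6 = 0
  Node 2: (V_2 - V_1)/1.6 + (V_2 - V_3)/750 = 0
  Node 3: (V_3 - V_2)/750 + (V_3 - 0)/270 = 0
Collecting terms (coefficients in siemens):
  0.6259·V_1 - 0.625·V_2 = 0.02182
  0.6263·V_2 - 0.625·V_1 - 0.001333·V_3 = 0
  0.005037·V_3 - 0.001333·V_2 = 0
Solving these 3 simultaneous equations (Gaussian elimination) gives:
  V_1 = 11.56 V, V_2 = 11.54 V, V_3 = 3.054 V
I_R2 = (V_1 - V_2)/R2 = (11.56 - 11.54)/1.6 = 0.01131 A
P_R2 = I_R2² × R2 = (0.01131)² × 1.6 = 0.0002047 W

Final answer: 0.0002047 W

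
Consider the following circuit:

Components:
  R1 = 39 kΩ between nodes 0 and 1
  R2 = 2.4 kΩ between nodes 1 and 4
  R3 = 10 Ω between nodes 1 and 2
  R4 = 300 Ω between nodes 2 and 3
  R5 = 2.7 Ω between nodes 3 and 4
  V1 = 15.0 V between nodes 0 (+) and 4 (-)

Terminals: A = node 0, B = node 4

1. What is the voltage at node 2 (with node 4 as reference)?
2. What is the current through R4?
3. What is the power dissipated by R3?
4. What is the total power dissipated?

Nodal analysis, taking node 4 as the 0 V reference.
Source V1 fixes V_0 = 15 V.
KCL at each unknown node (sum of currents leaving = 0; resistances in Ω):
  Node 1: (V_1 - 15)/39000 + (V_1 - 0)/2400 + (V_1 - V_2)/10 = 0
  Node 2: (V_2 - V_1)/10 + (V_2 - V_3)/300 = 0
  Node 3: (V_3 - V_2)/300 + (V_3 - 0)/2.7 = 0
Collecting terms (coefficients in siemens):
  0.1004·V_1 - 0.1·V_2 = 0.0003846
  0.1033·V_2 - 0.1·V_1 - 0.003333·V_3 = 0
  0.3737·V_3 - 0.003333·V_2 = 0
Solving these 3 simultaneous equations (Gaussian elimination) gives:
  V_1 = 0.1057 V, V_2 = 0.1023 V, V_3 = 0.0009123 V
Part 1:
  Read off the nodal solution: V_2 = 0.1023 V
Part 2:
  I_R4 = (V_2 - V_3)/R4 = (0.1023 - 0.0009123)/300 = 0.0003379 A
  Magnitude: I_R4 = 0.0003379 A
Part 3:
  I_R3 = (V_1 - V_2)/R3 = (0.1057 - 0.1023)/10 = 0.0003379 A
  P_R3 = I_R3² × R3 = (0.0003379)² × 10 = 0.000001142 W
Part 4:
  Power in each resistor, P = (ΔV)²/R:
    P_R1 = (15 - 0.1057)²/39000 = 0.005688 W
    P_R2 = (0.1057 - 0)²/2400 = 0.000004651 W
    P_R3 = (0.1057 - 0.1023)²/10 = 0.000001142 W
    P_R4 = (0.1023 - 0.0009123)²/300 = 0.00003425 W
    P_R5 = (0.0009123 - 0)²/2.7 = 0.0000003082 W
  P_total = P_R1 + P_R2 + P_R3 + P_R4 + P_R5 = 0.005729 W

Final answers:
1. V_2 = 0.1023 V
2. I_R4 = 0.0003379 A
3. P_R3 = 1.142e-06 W
4. P_total = 0.005729 W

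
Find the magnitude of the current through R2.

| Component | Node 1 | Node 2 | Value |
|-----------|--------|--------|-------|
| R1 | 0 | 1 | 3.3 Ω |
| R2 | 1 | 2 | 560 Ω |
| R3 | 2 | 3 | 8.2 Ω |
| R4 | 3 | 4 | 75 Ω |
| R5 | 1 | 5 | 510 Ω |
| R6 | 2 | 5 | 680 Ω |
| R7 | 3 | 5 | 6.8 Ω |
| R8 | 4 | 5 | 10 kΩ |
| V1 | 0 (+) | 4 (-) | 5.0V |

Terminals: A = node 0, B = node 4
Nodal analysis, taking node 4 as the 0 V reference.
Source V1 fixes V_0 = 5 V.
KCL at each unknown node (sum of currents leaving = 0; resistances in Ω):
  Node 1: (V_1 - 5)/3.3 + (V_1 - V_2)/560 + (V_1 - V_5)/510 = 0
  Node 2: (V_2 - V_1)/560 + (V_2 - V_3)/8.2 + (V_2 - V_5)/680 = 0
  Node 3: (V_3 - V_2)/8.2 + (V_3 - 0)/75 + (V_3 - V_5)/6.8 = 0
  Node 5: (V_5 - V_1)/510 + (V_5 - V_2)/680 + (V_5 - V_3)/6.8 + (V_5 - 0)/10000 = 0
Collecting terms (coefficients in siemens):
  0.3068·V_1 - 0.001786·V_2 - 0.001961·V_5 = 1.515
  0.1252·V_2 - 0.001786·V_1 - 0.122·V_3 - 0.001471·V_5 = 0
  0.2823·V_3 - 0.122·V_2 - 0.1471·V_5 = 0
  0.1506·V_5 - 0.001961·V_1 - 0.001471·V_2 - 0.1471·V_3 = 0
Solving these 4 simultaneous equations (Gaussian elimination) gives:
  V_1 = 4.953 V, V_2 = 1.124 V, V_3 = 1.068 V, V_5 = 1.119 V
I_R2 = (V_1 - V_2)/R2 = (4.953 - 1.124)/560 = 0.006837 A
|I_R2| = 0.006837 A

Final answer: |I_R2| = 0.006837 A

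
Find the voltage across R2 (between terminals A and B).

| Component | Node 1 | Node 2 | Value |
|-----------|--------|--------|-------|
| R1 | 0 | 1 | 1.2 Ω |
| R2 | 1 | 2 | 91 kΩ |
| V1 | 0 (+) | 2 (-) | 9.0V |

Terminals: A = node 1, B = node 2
R1 and R2 are in series across V1 (node 0 → node 1 → node 2), and the output A–B is taken across R2, so this is a voltage divider.
Series current: I = V1/(R1 + R2) = 9/(1.2 + 91000) = 9/91000 = 0.0000989 A
V_R2 = I × R2 = V1 × R2/(R1 + R2) = 9 × 91000/91000 = 9 V

Final answer: 9 V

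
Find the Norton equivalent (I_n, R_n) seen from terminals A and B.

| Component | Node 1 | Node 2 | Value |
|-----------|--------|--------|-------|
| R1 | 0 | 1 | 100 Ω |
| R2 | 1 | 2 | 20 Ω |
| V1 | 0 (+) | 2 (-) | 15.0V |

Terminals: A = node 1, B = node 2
Find the Thévenin equivalent first; then I_n = V_th/R_th and R_n = R_th.
Step 1 — V_th is the open-circuit voltage V_A - V_B (nothing connected across the terminals).
Nodal analysis, taking node 2 as the 0 V reference.
Source V1 fixes V_0 = 15 V.
KCL at each unknown node (sum of currents leaving = 0; resistances in Ω):
  Node 1: (V_1 - 15)/100 + (V_1 - 0)/20 = 0
Collecting terms: 0.06 × V_1 = 0.15  =>  V_1 = 2.5 V
V_th = V_1 - V_2 = 2.5 - 0 = 2.5 V
Step 2 — R_th: zero the source — replace V1 by a short circuit (node 2 merges into node 0) — and find the resistance seen between A (node 1) and B (node 0).
Reduce the network between node 1 (A) and node 0 (B) by series/parallel combination:
  Rp1 = R1 ‖ R2 (parallel, both between nodes 0 and 1) = 1/(1/100 + 1/20) = 16.67 Ω
R_th = 16.67 Ω
I_n = V_th/R_th = 2.5/16.67 = 0.15 A, and R_n = R_th = 16.67 Ω

Final answer: I_n = 0.15 A, R_n = 16.67 Ω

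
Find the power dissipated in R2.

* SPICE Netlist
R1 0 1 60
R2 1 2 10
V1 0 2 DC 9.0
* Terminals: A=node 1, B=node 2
Nodal analysis, taking node 2 as the 0 V reference.
Source V1 fixes V_0 = 9 V.
KCL at each unknown node (sum of currents leaving = 0; resistances in Ω):
  Node 1: (V_1 - 9)/60 + (V_1 - 0)/10 = 0
Collecting terms: 0.1167 × V_1 = 0.15  =>  V_1 = 1.286 V
I_R2 = (V_1 - V_2)/R2 = (1.286 - 0)/10 = 0.1286 A
P_R2 = I_R2² × R2 = (0.1286)² × 10 = 0.1653 W

Final answer: 0.1653 W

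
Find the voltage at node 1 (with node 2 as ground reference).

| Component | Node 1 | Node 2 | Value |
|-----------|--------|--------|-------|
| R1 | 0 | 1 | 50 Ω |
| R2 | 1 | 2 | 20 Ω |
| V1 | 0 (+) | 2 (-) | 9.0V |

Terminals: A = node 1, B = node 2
Nodal analysis, taking node 2 as the 0 V reference.
Source V1 fixes V_0 = 9 V.
KCL at each unknown node (sum of currents leaving = 0; resistances in Ω):
  Node 1: (V_1 - 9)/50 + (V_1 - 0)/20 = 0
Collecting terms: 0.07 × V_1 = 0.18  =>  V_1 = 2.571 V
The requested potential is V_1 = 2.571 V.

Final answer: V_1 = 2.571 V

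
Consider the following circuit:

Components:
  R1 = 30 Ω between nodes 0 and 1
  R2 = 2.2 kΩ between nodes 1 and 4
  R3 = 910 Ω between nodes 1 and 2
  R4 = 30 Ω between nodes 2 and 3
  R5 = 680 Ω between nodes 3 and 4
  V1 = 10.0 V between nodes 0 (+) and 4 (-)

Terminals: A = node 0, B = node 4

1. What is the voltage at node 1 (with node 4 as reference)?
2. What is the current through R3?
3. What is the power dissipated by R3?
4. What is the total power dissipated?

Nodal analysis, taking node 4 as the 0 V reference.
Source V1 fixes V_0 = 10 V.
KCL at each unknown node (sum of currents leaving = 0; resistances in Ω):
  Node 1: (V_1 - 10)/30 + (V_1 - 0)/2200 + (V_1 - V_2)/910 = 0
  Node 2: (V_2 - V_1)/910 + (V_2 - V_3)/30 = 0
  Node 3: (V_3 - V_2)/30 + (V_3 - 0)/680 = 0
Collecting terms (coefficients in siemens):
  0.03489·V_1 - 0.001099·V_2 = 0.3333
  0.03443·V_2 - 0.001099·V_1 - 0.03333·V_3 = 0
  0.0348·V_3 - 0.03333·V_2 = 0
Solving these 3 simultaneous equations (Gaussian elimination) gives:
  V_1 = 9.688 V, V_2 = 4.246 V, V_3 = 4.067 V
Part 1:
  Read off the nodal solution: V_1 = 9.688 V
Part 2:
  I_R3 = (V_1 - V_2)/R3 = (9.688 - 4.246)/910 = 0.005981 A
  Magnitude: I_R3 = 0.005981 A
Part 3:
  I_R3 = (V_1 - V_2)/R3 = (9.688 - 4.246)/910 = 0.005981 A
  P_R3 = I_R3² × R3 = (0.005981)² × 910 = 0.03255 W
Part 4:
  Power in each resistor, P = (ΔV)²/R:
    P_R1 = (10 - 9.688)²/30 = 0.003235 W
    P_R2 = (9.688 - 0)²/2200 = 0.04267 W
    P_R3 = (9.688 - 4.246)²/910 = 0.03255 W
    P_R4 = (4.246 - 4.067)²/30 = 0.001073 W
    P_R5 = (4.067 - 0)²/680 = 0.02432 W
  P_total = P_R1 + P_R2 + P_R3 + P_R4 + P_R5 = 0.1038 W

Final answers:
1. V_1 = 9.688 V
2. I_R3 = 0.005981 A
3. P_R3 = 0.03255 W
4. P_total = 0.1038 W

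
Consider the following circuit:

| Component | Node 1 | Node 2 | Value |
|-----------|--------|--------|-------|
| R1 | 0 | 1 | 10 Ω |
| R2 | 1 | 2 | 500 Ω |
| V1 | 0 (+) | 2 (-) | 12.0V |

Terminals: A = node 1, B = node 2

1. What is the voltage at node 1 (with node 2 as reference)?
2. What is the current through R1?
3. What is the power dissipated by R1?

Nodal analysis, taking node 2 as the 0 V reference.
Source V1 fixes V_0 = 12 V.
KCL at each unknown node (sum of currents leaving = 0; resistances in Ω):
  Node 1: (V_1 - 12)/10 + (V_1 - 0)/500 = 0
Collecting terms: 0.102 × V_1 = 1.2  =>  V_1 = 11.76 V
Part 1:
  Read off the nodal solution: V_1 = 11.76 V
Part 2:
  I_R1 = (V_0 - V_1)/R1 = (12 - 11.76)/10 = 0.02353 A
  Magnitude: I_R1 = 0.02353 A
Part 3:
  I_R1 = (V_0 - V_1)/R1 = (12 - 11.76)/10 = 0.02353 A
  P_R1 = I_R1² × R1 = (0.02353)² × 10 = 0.005536 W

Final answers:
1. V_1 = 11.76 V
2. I_R1 = 0.02353 A
3. P_R1 = 0.005536 W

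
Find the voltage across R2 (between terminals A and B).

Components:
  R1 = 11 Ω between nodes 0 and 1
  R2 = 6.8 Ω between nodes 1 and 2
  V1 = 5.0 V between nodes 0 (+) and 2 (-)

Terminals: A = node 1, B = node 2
R1 and R2 are in series across V1 (node 0 → node 1 → node 2), and the output A–B is taken across R2, so this is a voltage divider.
Series current: I = V1/(R1 + R2) = 5/(11 + 6.8) = 5/17.8 = 0.2809 A
V_R2 = I × R2 = V1 × R2/(R1 + R2) = 5 × 6.8/17.8 = 1.91 V

Final answer: 1.91 V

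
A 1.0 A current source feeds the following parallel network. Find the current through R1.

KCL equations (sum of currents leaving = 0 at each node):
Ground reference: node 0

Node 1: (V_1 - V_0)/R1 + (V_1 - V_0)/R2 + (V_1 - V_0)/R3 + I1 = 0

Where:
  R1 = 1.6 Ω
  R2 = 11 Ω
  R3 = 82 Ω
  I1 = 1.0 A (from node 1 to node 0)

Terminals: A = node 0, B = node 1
All resistors sit directly between nodes 0 and 1, so they are in parallel and share one voltage V; the full source current 1 A splits among them.
1/R_par = 1/1.6 + 1/11 + 1/82 = 0.7281 S  =>  R_par = 1.373 Ω
V = I × R_par = 1 × 1.373 = 1.373 V
I_R1 = V/R1 = 1.373/1.6 = 0.8584 A

Final answer: 0.8584 A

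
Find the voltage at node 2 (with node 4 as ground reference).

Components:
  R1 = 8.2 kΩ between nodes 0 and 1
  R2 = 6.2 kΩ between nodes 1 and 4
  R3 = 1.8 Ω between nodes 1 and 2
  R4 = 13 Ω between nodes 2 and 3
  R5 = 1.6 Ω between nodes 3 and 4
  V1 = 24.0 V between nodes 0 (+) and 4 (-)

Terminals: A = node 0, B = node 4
Nodal analysis, taking node 4 as the 0 V reference.
Source V1 fixes V_0 = 24 V.
KCL at each unknown node (sum of currents leaving = 0; resistances in Ω):
  Node 1: (V_1 - 24)/8200 + (V_1 - 0)/6200 + (V_1 - V_2)/1.8 = 0
  Node 2: (V_2 - V_1)/1.8 + (V_2 - V_3)/13 = 0
  Node 3: (V_3 - V_2)/13 + (V_3 - 0)/1.6 = 0
Collecting terms (coefficients in siemens):
  0.5558·V_1 - 0.5556·V_2 = 0.002927
  0.6325·V_2 - 0.5556·V_1 - 0.07692·V_3 = 0
  0.7019·V_3 - 0.07692·V_2 = 0
Solving these 3 simultaneous equations (Gaussian elimination) gives:
  V_1 = 0.04778 V, V_2 = 0.04253 V, V_3 = 0.004661 V
The requested potential is V_2 = 0.04253 V.

Final answer: V_2 = 0.04253 V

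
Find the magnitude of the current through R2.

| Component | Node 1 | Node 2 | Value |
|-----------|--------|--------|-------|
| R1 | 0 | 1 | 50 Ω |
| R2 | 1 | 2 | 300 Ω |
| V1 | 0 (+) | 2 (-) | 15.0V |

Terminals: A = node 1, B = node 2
Nodal analysis, taking node 2 as the 0 V reference.
Source V1 fixes V_0 = 15 V.
KCL at each unknown node (sum of currents leaving = 0; resistances in Ω):
  Node 1: (V_1 - 15)/50 + (V_1 - 0)/300 = 0
Collecting terms: 0.02333 × V_1 = 0.3  =>  V_1 = 12.86 V
I_R2 = (V_1 - V_2)/R2 = (12.86 - 0)/300 = 0.04286 A
|I_R2| = 0.04286 A

Final answer: |I_R2| = 0.04286 A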